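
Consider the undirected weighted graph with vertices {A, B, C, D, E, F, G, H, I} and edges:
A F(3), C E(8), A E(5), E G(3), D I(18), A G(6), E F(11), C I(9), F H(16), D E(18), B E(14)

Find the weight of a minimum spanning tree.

Kruskal's algorithm — process edges by increasing weight (ties by edge label):
A F (3): add — endpoints in different components.
E G (3): add — endpoints in different components.
A E (5): add — endpoints in different components.
A G (6): skip — A and G already connected.
C E (8): add — endpoints in different components.
C I (9): add — endpoints in different components.
E F (11): skip — E and F already connected.
B E (14): add — endpoints in different components.
F H (16): add — endpoints in different components.
D E (18): add — endpoints in different components.
MST edges: A F, E G, A E, C E, C I, B E, F H, D E; total weight 3+3+5+8+9+14+16+18 = 76.

76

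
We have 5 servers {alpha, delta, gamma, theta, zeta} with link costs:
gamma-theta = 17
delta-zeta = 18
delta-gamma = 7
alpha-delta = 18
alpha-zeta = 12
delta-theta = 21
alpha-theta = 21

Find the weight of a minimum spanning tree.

54

Grow the tree from gamma using Prim:
Step 1: cheapest edge leaving the tree is delta-gamma (7); add delta.
Step 2: cheapest edge leaving the tree is gamma-theta (17); add theta.
Step 3: cheapest edge leaving the tree is alpha-delta (18); add alpha.
Step 4: cheapest edge leaving the tree is alpha-zeta (12); add zeta.
MST edges: delta-gamma, gamma-theta, alpha-delta, alpha-zeta; total weight 7+17+18+12 = 54.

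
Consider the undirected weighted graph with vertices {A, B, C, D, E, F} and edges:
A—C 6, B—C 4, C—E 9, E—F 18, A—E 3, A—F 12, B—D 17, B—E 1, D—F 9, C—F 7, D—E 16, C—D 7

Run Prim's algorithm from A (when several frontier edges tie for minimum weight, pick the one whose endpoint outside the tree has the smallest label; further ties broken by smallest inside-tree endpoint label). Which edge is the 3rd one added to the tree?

B-C

Prim's algorithm from A:
Step 1: frontier [A—E 3, A—C 6, A—F 12] → take A—E (3); add E.
Step 2: frontier [A—C 6, A—F 12, B—E 1, C—E 9, D—E 16, E—F 18] → take B—E (1); add B.
Step 3: frontier [A—C 6, A—F 12, B—C 4, B—D 17, C—E 9, D—E 16, E—F 18] → take B—C (4); add C.
Step 4: frontier [A—F 12, B—D 17, C—D 7, C—F 7, D—E 16, E—F 18] → take C—D (7); add D.
Step 5: frontier [A—F 12, C—F 7, D—F 9, E—F 18] → take C—F (7); add F.
The 3rd edge added is B—C.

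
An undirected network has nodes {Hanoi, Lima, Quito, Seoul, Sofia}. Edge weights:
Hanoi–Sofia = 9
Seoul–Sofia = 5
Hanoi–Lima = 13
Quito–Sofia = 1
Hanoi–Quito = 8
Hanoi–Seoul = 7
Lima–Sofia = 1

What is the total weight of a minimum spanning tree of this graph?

14

Prim, starting at Lima.
Step 1: frontier [Lima–Sofia 1, Hanoi–Lima 13] → take Lima–Sofia (1); add Sofia.
Step 2: frontier [Hanoi–Lima 13, Quito–Sofia 1, Seoul–Sofia 5, Hanoi–Sofia 9] → take Quito–Sofia (1); add Quito.
Step 3: frontier [Hanoi–Lima 13, Hanoi–Quito 8, Seoul–Sofia 5, Hanoi–Sofia 9] → take Seoul–Sofia (5); add Seoul.
Step 4: frontier [Hanoi–Lima 13, Hanoi–Quito 8, Hanoi–Seoul 7, Hanoi–Sofia 9] → take Hanoi–Seoul (7); add Hanoi.
MST edges: Lima–Sofia, Quito–Sofia, Seoul–Sofia, Hanoi–Seoul; total weight 1+1+5+7 = 14.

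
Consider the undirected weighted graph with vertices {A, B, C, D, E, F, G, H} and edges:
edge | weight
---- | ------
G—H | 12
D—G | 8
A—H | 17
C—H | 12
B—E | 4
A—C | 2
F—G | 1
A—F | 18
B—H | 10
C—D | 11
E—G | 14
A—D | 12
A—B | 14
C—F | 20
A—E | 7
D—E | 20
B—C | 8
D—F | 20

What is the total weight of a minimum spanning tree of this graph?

Prim's algorithm from A:
Step 1: cheapest edge leaving the tree is A—C (2); add C.
Step 2: cheapest edge leaving the tree is A—E (7); add E.
Step 3: cheapest edge leaving the tree is B—E (4); add B.
Step 4: cheapest edge leaving the tree is B—H (10); add H.
Step 5: cheapest edge leaving the tree is C—D (11); add D.
Step 6: cheapest edge leaving the tree is D—G (8); add G.
Step 7: cheapest edge leaving the tree is F—G (1); add F.
MST edges: A—C, A—E, B—E, B—H, C—D, D—G, F—G; total weight 2+7+4+10+11+8+1 = 43.

43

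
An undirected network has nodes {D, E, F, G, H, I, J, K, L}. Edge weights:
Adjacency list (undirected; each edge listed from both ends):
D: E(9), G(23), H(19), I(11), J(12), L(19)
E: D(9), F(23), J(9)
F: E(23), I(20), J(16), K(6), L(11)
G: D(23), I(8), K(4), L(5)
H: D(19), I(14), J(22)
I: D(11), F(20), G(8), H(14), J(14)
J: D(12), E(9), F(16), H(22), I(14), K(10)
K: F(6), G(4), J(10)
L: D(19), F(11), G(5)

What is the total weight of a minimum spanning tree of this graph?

65

Prim, starting at F.
Step 1: cheapest edge leaving the tree is F-K (6); add K.
Step 2: cheapest edge leaving the tree is G-K (4); add G.
Step 3: cheapest edge leaving the tree is G-L (5); add L.
Step 4: cheapest edge leaving the tree is G-I (8); add I.
Step 5: cheapest edge leaving the tree is J-K (10); add J.
Step 6: cheapest edge leaving the tree is E-J (9); add E.
Step 7: cheapest edge leaving the tree is D-E (9); add D.
Step 8: cheapest edge leaving the tree is H-I (14); add H.
MST edges: F-K, G-K, G-L, G-I, J-K, E-J, D-E, H-I; total weight 6+4+5+8+10+9+9+14 = 65.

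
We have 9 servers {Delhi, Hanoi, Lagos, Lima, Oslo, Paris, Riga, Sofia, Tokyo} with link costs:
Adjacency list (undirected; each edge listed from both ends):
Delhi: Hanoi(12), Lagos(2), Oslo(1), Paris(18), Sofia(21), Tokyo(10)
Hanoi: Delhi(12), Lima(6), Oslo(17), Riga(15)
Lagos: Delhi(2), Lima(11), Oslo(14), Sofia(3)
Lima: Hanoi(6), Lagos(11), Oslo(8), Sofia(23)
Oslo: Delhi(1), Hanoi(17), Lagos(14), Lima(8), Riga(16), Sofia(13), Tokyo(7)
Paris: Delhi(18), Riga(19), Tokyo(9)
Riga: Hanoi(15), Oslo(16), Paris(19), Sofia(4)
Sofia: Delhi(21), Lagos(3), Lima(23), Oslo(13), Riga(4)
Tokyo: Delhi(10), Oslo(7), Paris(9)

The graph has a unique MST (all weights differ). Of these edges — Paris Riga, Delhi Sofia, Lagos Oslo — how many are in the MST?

0

Kruskal: consider edges lightest-first.
Delhi Oslo (1): add — endpoints in different components.
Delhi Lagos (2): add — endpoints in different components.
Lagos Sofia (3): add — endpoints in different components.
Riga Sofia (4): add — endpoints in different components.
Hanoi Lima (6): add — endpoints in different components.
Oslo Tokyo (7): add — endpoints in different components.
Lima Oslo (8): add — endpoints in different components.
Paris Tokyo (9): add — endpoints in different components.
MST edge set: {Delhi Oslo, Delhi Lagos, Lagos Sofia, Riga Sofia, Hanoi Lima, Oslo Tokyo, Lima Oslo, Paris Tokyo}.
Of the listed edges, {} are in the MST → 0.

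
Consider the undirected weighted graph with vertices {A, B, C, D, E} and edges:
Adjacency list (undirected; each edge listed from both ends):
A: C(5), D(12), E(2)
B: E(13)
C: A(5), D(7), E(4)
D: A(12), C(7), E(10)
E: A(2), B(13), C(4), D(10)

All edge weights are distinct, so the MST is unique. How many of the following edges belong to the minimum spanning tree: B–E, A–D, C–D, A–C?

2

Kruskal: consider edges lightest-first.
A–E (2): add. Components now {A,E} {B} {C} {D}
C–E (4): add. Components now {A,C,E} {B} {D}
A–C (5): skip — A and C already connected.
C–D (7): add. Components now {A,C,D,E} {B}
D–E (10): skip — D and E already connected.
A–D (12): skip — A and D already connected.
B–E (13): add. Components now {A,B,C,D,E}
MST edge set: {A–E, C–E, C–D, B–E}.
Of the listed edges, {B–E, C–D} are in the MST → 2.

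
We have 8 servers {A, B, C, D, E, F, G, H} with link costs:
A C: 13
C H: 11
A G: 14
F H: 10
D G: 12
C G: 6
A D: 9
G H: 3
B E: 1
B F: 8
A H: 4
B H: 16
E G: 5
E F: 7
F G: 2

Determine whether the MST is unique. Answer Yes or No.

Sort edges by weight, then run Kruskal:
B E (1): add — endpoints in different components.
F G (2): add — endpoints in different components.
G H (3): add — endpoints in different components.
A H (4): add — endpoints in different components.
E G (5): add — endpoints in different components.
C G (6): add — endpoints in different components.
E F (7): skip — E and F already connected.
B F (8): skip — B and F already connected.
A D (9): add — endpoints in different components.
Every non-tree edge has weight strictly greater than the heaviest edge on the tree path between its endpoints, so the MST is unique.

Yes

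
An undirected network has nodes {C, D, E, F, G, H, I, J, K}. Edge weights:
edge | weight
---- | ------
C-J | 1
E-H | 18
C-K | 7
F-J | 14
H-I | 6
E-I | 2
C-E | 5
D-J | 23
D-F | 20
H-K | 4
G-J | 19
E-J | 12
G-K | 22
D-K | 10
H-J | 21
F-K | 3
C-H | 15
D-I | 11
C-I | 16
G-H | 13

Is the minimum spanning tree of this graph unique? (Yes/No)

Kruskal: consider edges lightest-first.
C-J (1): add — endpoints in different components.
E-I (2): add — endpoints in different components.
F-K (3): add — endpoints in different components.
H-K (4): add — endpoints in different components.
C-E (5): add — endpoints in different components.
H-I (6): add — endpoints in different components.
C-K (7): skip — C and K already connected.
D-K (10): add — endpoints in different components.
D-I (11): skip — D and I already connected.
E-J (12): skip — E and J already connected.
G-H (13): add — endpoints in different components.
Every non-tree edge has weight strictly greater than the heaviest edge on the tree path between its endpoints, so the MST is unique.

Yes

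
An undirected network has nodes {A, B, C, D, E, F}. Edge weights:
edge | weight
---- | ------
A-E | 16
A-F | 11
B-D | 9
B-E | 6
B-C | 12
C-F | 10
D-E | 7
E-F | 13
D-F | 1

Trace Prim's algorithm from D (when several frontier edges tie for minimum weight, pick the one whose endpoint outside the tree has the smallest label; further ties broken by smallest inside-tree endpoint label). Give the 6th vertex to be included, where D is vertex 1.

Grow the tree from D using Prim:
Step 1: frontier [D-F 1, D-E 7, B-D 9] → take D-F (1); add F.
Step 2: frontier [D-E 7, B-D 9, C-F 10, A-F 11, E-F 13] → take D-E (7); add E.
Step 3: frontier [B-D 9, B-E 6, A-E 16, C-F 10, A-F 11] → take B-E (6); add B.
Step 4: frontier [B-C 12, A-E 16, C-F 10, A-F 11] → take C-F (10); add C.
Step 5: frontier [A-E 16, A-F 11] → take A-F (11); add A.
Vertex order: D, F, E, B, C, A. The 6th vertex is A.

A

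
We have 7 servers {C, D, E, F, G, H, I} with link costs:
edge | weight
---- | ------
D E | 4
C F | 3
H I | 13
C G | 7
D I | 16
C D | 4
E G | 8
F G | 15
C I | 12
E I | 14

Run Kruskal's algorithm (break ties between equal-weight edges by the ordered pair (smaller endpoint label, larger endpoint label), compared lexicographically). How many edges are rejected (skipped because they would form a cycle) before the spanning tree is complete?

1

Sort edges by weight, then run Kruskal:
C F (3): add. Components now {C,F} {D} {E} {G} {H} {I}
C D (4): add. Components now {C,D,F} {E} {G} {H} {I}
D E (4): add. Components now {C,D,E,F} {G} {H} {I}
C G (7): add. Components now {C,D,E,F,G} {H} {I}
E G (8): skip — E and G already connected.
C I (12): add. Components now {C,D,E,F,G,I} {H}
H I (13): add. Components now {C,D,E,F,G,H,I}
Edges rejected before the tree was complete: 1.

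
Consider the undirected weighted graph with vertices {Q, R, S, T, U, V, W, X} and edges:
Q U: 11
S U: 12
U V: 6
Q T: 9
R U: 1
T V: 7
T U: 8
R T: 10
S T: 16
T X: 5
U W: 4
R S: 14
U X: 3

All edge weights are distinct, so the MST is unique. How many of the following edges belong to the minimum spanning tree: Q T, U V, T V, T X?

3

Kruskal: consider edges lightest-first.
R U (1): add — endpoints in different components.
U X (3): add — endpoints in different components.
U W (4): add — endpoints in different components.
T X (5): add — endpoints in different components.
U V (6): add — endpoints in different components.
T V (7): skip — T and V already connected.
T U (8): skip — T and U already connected.
Q T (9): add — endpoints in different components.
R T (10): skip — R and T already connected.
Q U (11): skip — Q and U already connected.
S U (12): add — endpoints in different components.
MST edge set: {R U, U X, U W, T X, U V, Q T, S U}.
Of the listed edges, {Q T, U V, T X} are in the MST → 3.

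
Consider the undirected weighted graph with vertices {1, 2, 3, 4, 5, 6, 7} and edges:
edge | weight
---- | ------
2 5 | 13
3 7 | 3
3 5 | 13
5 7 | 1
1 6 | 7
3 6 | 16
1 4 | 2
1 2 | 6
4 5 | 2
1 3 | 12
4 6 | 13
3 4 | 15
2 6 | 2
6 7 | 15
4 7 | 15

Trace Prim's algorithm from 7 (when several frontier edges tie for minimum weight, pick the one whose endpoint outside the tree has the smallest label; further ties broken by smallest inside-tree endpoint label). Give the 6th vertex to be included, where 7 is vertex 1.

2

Prim's algorithm from 7:
Step 1: cheapest edge leaving the tree is 5 7 (1); add 5.
Step 2: cheapest edge leaving the tree is 4 5 (2); add 4.
Step 3: cheapest edge leaving the tree is 1 4 (2); add 1.
Step 4: cheapest edge leaving the tree is 3 7 (3); add 3.
Step 5: cheapest edge leaving the tree is 1 2 (6); add 2.
Step 6: cheapest edge leaving the tree is 2 6 (2); add 6.
Vertex order: 7, 5, 4, 1, 3, 2, 6. The 6th vertex is 2.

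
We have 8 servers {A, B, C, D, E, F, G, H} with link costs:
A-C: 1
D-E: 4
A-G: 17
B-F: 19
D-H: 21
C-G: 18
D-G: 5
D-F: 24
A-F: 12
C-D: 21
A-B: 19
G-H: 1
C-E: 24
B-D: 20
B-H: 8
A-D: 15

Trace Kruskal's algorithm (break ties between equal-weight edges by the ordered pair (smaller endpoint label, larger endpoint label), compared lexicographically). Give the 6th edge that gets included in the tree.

Kruskal's algorithm — process edges by increasing weight (ties by edge label):
A-C (1): add — endpoints in different components.
G-H (1): add — endpoints in different components.
D-E (4): add — endpoints in different components.
D-G (5): add — endpoints in different components.
B-H (8): add — endpoints in different components.
A-F (12): add — endpoints in different components.
A-D (15): add — endpoints in different components.
The 6th edge added is A-F.

A-F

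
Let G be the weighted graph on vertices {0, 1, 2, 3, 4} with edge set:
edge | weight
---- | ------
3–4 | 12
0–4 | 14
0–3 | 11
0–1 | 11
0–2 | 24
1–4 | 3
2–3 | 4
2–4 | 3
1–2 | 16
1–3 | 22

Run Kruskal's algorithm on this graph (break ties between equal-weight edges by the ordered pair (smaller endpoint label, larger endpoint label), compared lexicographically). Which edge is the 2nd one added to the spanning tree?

2-4

Kruskal's algorithm — process edges by increasing weight (ties by edge label):
1–4 (3): add. Components now {0} {1,4} {2} {3}
2–4 (3): add. Components now {0} {1,2,4} {3}
2–3 (4): add. Components now {0} {1,2,3,4}
0–1 (11): add. Components now {0,1,2,3,4}
The 2nd edge added is 2–4.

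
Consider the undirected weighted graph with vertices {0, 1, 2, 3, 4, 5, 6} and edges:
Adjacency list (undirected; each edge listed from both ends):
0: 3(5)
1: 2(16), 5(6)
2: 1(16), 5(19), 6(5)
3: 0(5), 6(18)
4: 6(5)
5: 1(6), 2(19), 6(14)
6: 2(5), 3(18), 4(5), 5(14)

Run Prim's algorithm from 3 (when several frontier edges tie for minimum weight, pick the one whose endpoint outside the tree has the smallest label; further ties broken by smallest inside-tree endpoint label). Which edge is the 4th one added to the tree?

4-6

Prim, starting at 3.
Step 1: frontier [0-3 5, 3-6 18] → take 0-3 (5); add 0.
Step 2: frontier [3-6 18] → take 3-6 (18); add 6.
Step 3: frontier [2-6 5, 4-6 5, 5-6 14] → take 2-6 (5); add 2.
Step 4: frontier [1-2 16, 2-5 19, 4-6 5, 5-6 14] → take 4-6 (5); add 4.
Step 5: frontier [1-2 16, 2-5 19, 5-6 14] → take 5-6 (14); add 5.
Step 6: frontier [1-2 16, 1-5 6] → take 1-5 (6); add 1.
The 4th edge added is 4-6.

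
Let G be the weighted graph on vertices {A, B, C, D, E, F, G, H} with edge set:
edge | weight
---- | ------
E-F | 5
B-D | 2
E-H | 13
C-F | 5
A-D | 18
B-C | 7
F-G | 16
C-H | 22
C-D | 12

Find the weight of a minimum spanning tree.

Prim, starting at A.
Step 1: frontier [A-D 18] → take A-D (18); add D.
Step 2: frontier [B-D 2, C-D 12] → take B-D (2); add B.
Step 3: frontier [B-C 7, C-D 12] → take B-C (7); add C.
Step 4: frontier [C-F 5, C-H 22] → take C-F (5); add F.
Step 5: frontier [C-H 22, E-F 5, F-G 16] → take E-F (5); add E.
Step 6: frontier [C-H 22, E-H 13, F-G 16] → take E-H (13); add H.
Step 7: frontier [F-G 16] → take F-G (16); add G.
MST edges: A-D, B-D, B-C, C-F, E-F, E-H, F-G; total weight 18+2+7+5+5+13+16 = 66.

66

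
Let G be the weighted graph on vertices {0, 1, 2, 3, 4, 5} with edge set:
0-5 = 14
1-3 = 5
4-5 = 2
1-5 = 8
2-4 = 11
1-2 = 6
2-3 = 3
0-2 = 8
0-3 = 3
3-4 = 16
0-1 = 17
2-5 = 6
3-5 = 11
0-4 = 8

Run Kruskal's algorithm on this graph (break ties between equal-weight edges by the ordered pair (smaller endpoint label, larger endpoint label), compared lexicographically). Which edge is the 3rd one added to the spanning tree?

2-3

Kruskal's algorithm — process edges by increasing weight (ties by edge label):
4-5 (2): add — endpoints in different components.
0-3 (3): add — endpoints in different components.
2-3 (3): add — endpoints in different components.
1-3 (5): add — endpoints in different components.
1-2 (6): skip — 1 and 2 already connected.
2-5 (6): add — endpoints in different components.
The 3rd edge added is 2-3.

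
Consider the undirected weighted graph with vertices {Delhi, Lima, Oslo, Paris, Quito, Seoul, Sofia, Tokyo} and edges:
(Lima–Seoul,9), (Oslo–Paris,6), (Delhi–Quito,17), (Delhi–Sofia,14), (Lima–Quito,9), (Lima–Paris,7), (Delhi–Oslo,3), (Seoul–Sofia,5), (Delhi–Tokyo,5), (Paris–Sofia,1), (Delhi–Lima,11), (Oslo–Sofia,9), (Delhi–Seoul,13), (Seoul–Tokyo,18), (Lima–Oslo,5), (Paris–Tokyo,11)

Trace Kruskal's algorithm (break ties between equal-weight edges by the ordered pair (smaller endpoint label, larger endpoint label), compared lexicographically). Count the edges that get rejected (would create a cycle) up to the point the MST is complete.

1

Kruskal: consider edges lightest-first.
Paris–Sofia (1): add — endpoints in different components.
Delhi–Oslo (3): add — endpoints in different components.
Delhi–Tokyo (5): add — endpoints in different components.
Lima–Oslo (5): add — endpoints in different components.
Seoul–Sofia (5): add — endpoints in different components.
Oslo–Paris (6): add — endpoints in different components.
Lima–Paris (7): skip — Paris and Lima already connected.
Lima–Quito (9): add — endpoints in different components.
Edges rejected before the tree was complete: 1.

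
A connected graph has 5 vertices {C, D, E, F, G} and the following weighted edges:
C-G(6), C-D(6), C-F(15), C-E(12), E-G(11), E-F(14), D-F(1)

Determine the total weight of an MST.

24

Sort edges by weight, then run Kruskal:
D-F (1): add. Components now {C} {D,F} {E} {G}
C-D (6): add. Components now {C,D,F} {E} {G}
C-G (6): add. Components now {C,D,F,G} {E}
E-G (11): add. Components now {C,D,E,F,G}
MST edges: D-F, C-D, C-G, E-G; total weight 1+6+6+11 = 24.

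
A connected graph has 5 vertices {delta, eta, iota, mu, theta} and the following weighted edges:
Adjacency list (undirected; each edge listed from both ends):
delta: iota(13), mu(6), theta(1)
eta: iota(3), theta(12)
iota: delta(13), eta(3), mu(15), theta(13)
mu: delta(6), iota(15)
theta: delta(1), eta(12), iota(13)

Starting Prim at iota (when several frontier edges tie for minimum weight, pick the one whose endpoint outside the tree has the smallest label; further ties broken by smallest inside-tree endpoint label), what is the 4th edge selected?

delta-mu

Grow the tree from iota using Prim:
Step 1: cheapest edge leaving the tree is eta–iota (3); add eta.
Step 2: cheapest edge leaving the tree is eta–theta (12); add theta.
Step 3: cheapest edge leaving the tree is delta–theta (1); add delta.
Step 4: cheapest edge leaving the tree is delta–mu (6); add mu.
The 4th edge added is delta–mu.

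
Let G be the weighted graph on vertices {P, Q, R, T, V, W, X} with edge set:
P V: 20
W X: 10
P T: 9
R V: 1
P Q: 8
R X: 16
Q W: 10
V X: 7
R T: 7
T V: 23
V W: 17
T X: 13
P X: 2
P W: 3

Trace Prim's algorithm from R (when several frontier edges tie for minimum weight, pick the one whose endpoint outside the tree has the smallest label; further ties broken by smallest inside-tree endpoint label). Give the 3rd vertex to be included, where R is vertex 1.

T

Grow the tree from R using Prim:
Step 1: frontier [R V 1, R T 7, R X 16] → take R V (1); add V.
Step 2: frontier [R T 7, R X 16, V X 7, V W 17, P V 20, T V 23] → take R T (7); add T.
Step 3: frontier [R X 16, P T 9, T X 13, V X 7, V W 17, P V 20] → take V X (7); add X.
Step 4: frontier [P T 9, V W 17, P V 20, P X 2, W X 10] → take P X (2); add P.
Step 5: frontier [P W 3, P Q 8, V W 17, W X 10] → take P W (3); add W.
Step 6: frontier [P Q 8, Q W 10] → take P Q (8); add Q.
Vertex order: R, V, T, X, P, W, Q. The 3rd vertex is T.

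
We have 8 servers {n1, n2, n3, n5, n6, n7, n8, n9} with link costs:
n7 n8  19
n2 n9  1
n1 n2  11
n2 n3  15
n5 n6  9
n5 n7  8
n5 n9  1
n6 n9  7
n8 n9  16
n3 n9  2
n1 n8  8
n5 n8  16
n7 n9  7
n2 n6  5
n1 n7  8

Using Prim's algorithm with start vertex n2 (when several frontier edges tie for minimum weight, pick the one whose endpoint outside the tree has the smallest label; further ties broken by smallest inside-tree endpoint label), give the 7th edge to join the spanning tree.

n1-n8

Prim, starting at n2.
Step 1: cheapest edge leaving the tree is n2 n9 (1); add n9.
Step 2: cheapest edge leaving the tree is n5 n9 (1); add n5.
Step 3: cheapest edge leaving the tree is n3 n9 (2); add n3.
Step 4: cheapest edge leaving the tree is n2 n6 (5); add n6.
Step 5: cheapest edge leaving the tree is n7 n9 (7); add n7.
Step 6: cheapest edge leaving the tree is n1 n7 (8); add n1.
Step 7: cheapest edge leaving the tree is n1 n8 (8); add n8.
The 7th edge added is n1 n8.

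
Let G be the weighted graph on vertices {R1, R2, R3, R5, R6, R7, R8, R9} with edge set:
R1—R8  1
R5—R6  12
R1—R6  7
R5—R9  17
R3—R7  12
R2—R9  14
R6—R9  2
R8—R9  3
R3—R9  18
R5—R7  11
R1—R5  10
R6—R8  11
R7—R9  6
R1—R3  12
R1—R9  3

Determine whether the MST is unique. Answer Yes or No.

Sort edges by weight, then run Kruskal:
R1—R8 (1): add — endpoints in different components.
R6—R9 (2): add — endpoints in different components.
R1—R9 (3): add — endpoints in different components.
R8—R9 (3): skip — R8 and R9 already connected.
R7—R9 (6): add — endpoints in different components.
R1—R6 (7): skip — R1 and R6 already connected.
R1—R5 (10): add — endpoints in different components.
R5—R7 (11): skip — R5 and R7 already connected.
R6—R8 (11): skip — R8 and R6 already connected.
R1—R3 (12): add — endpoints in different components.
R3—R7 (12): skip — R7 and R3 already connected.
R5—R6 (12): skip — R5 and R6 already connected.
R2—R9 (14): add — endpoints in different components.
Non-tree edge R8—R9 has weight 3, equal to the heaviest edge on its tree cycle — swapping gives another MST of the same weight. Not unique.

No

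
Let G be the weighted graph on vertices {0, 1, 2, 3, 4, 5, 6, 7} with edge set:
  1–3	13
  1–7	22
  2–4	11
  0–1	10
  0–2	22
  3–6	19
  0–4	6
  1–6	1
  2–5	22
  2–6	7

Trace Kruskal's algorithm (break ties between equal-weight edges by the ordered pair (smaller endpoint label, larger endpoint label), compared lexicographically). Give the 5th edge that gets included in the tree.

1-3

Sort edges by weight, then run Kruskal:
1–6 (1): add — endpoints in different components.
0–4 (6): add — endpoints in different components.
2–6 (7): add — endpoints in different components.
0–1 (10): add — endpoints in different components.
2–4 (11): skip — 2 and 4 already connected.
1–3 (13): add — endpoints in different components.
3–6 (19): skip — 3 and 6 already connected.
0–2 (22): skip — 0 and 2 already connected.
1–7 (22): add — endpoints in different components.
2–5 (22): add — endpoints in different components.
The 5th edge added is 1–3.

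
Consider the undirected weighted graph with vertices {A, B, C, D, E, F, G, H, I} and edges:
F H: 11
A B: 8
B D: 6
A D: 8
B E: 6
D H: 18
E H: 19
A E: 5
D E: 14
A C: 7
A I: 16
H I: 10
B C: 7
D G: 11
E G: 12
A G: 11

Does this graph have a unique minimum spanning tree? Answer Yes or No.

Kruskal's algorithm — process edges by increasing weight (ties by edge label):
A E (5): add — endpoints in different components.
B D (6): add — endpoints in different components.
B E (6): add — endpoints in different components.
A C (7): add — endpoints in different components.
B C (7): skip — B and C already connected.
A B (8): skip — A and B already connected.
A D (8): skip — A and D already connected.
H I (10): add — endpoints in different components.
A G (11): add — endpoints in different components.
D G (11): skip — D and G already connected.
F H (11): add — endpoints in different components.
E G (12): skip — E and G already connected.
D E (14): skip — D and E already connected.
A I (16): add — endpoints in different components.
Non-tree edge D G has weight 11, equal to the heaviest edge on its tree cycle — swapping gives another MST of the same weight. Not unique.

No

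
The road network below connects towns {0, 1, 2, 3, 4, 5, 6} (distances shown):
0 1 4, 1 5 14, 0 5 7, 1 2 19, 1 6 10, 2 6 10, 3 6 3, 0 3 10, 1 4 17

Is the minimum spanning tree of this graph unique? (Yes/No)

Kruskal: consider edges lightest-first.
3 6 (3): add. Components now {0} {1} {2} {3,6} {4} {5}
0 1 (4): add. Components now {0,1} {2} {3,6} {4} {5}
0 5 (7): add. Components now {0,1,5} {2} {3,6} {4}
0 3 (10): add. Components now {0,1,3,5,6} {2} {4}
1 6 (10): skip — 1 and 6 already connected.
2 6 (10): add. Components now {0,1,2,3,5,6} {4}
1 5 (14): skip — 1 and 5 already connected.
1 4 (17): add. Components now {0,1,2,3,4,5,6}
Non-tree edge 1 6 has weight 10, equal to the heaviest edge on its tree cycle — swapping gives another MST of the same weight. Not unique.

No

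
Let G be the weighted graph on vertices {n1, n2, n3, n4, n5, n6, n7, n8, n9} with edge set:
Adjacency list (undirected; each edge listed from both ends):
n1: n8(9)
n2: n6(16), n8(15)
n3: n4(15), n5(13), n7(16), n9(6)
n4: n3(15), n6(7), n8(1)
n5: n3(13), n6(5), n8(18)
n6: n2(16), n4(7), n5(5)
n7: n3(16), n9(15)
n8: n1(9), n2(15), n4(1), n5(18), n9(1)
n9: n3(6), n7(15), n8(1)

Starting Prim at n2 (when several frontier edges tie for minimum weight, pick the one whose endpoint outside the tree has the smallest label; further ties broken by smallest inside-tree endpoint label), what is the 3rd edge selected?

n8-n9

Prim's algorithm from n2:
Step 1: cheapest edge leaving the tree is n2-n8 (15); add n8.
Step 2: cheapest edge leaving the tree is n4-n8 (1); add n4.
Step 3: cheapest edge leaving the tree is n8-n9 (1); add n9.
Step 4: cheapest edge leaving the tree is n3-n9 (6); add n3.
Step 5: cheapest edge leaving the tree is n4-n6 (7); add n6.
Step 6: cheapest edge leaving the tree is n5-n6 (5); add n5.
Step 7: cheapest edge leaving the tree is n1-n8 (9); add n1.
Step 8: cheapest edge leaving the tree is n7-n9 (15); add n7.
The 3rd edge added is n8-n9.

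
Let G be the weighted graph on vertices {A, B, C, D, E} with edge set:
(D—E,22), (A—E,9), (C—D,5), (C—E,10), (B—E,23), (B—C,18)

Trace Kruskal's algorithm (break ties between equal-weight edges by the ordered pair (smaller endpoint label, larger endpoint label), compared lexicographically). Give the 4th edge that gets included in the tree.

Sort edges by weight, then run Kruskal:
C—D (5): add. Components now {A} {B} {C,D} {E}
A—E (9): add. Components now {A,E} {B} {C,D}
C—E (10): add. Components now {A,C,D,E} {B}
B—C (18): add. Components now {A,B,C,D,E}
The 4th edge added is B—C.

B-C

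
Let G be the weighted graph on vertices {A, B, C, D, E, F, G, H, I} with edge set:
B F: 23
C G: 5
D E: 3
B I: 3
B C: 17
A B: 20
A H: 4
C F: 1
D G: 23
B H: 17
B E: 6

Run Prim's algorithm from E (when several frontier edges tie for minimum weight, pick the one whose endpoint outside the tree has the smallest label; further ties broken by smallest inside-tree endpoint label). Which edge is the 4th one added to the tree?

Prim's algorithm from E:
Step 1: frontier [D E 3, B E 6] → take D E (3); add D.
Step 2: frontier [D G 23, B E 6] → take B E (6); add B.
Step 3: frontier [B I 3, B C 17, B H 17, A B 20, B F 23, D G 23] → take B I (3); add I.
Step 4: frontier [B C 17, B H 17, A B 20, B F 23, D G 23] → take B C (17); add C.
Step 5: frontier [B H 17, A B 20, B F 23, C F 1, C G 5, D G 23] → take C F (1); add F.
Step 6: frontier [B H 17, A B 20, C G 5, D G 23] → take C G (5); add G.
Step 7: frontier [B H 17, A B 20] → take B H (17); add H.
Step 8: frontier [A B 20, A H 4] → take A H (4); add A.
The 4th edge added is B C.

B-C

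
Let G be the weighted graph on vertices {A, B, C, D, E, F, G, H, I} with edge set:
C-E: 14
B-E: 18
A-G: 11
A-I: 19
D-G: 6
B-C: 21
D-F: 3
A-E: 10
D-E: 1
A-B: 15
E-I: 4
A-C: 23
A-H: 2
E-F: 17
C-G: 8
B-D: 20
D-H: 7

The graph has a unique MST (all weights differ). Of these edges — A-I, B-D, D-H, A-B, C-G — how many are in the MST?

3

Sort edges by weight, then run Kruskal:
D-E (1): add — endpoints in different components.
A-H (2): add — endpoints in different components.
D-F (3): add — endpoints in different components.
E-I (4): add — endpoints in different components.
D-G (6): add — endpoints in different components.
D-H (7): add — endpoints in different components.
C-G (8): add — endpoints in different components.
A-E (10): skip — A and E already connected.
A-G (11): skip — A and G already connected.
C-E (14): skip — C and E already connected.
A-B (15): add — endpoints in different components.
MST edge set: {D-E, A-H, D-F, E-I, D-G, D-H, C-G, A-B}.
Of the listed edges, {D-H, A-B, C-G} are in the MST → 3.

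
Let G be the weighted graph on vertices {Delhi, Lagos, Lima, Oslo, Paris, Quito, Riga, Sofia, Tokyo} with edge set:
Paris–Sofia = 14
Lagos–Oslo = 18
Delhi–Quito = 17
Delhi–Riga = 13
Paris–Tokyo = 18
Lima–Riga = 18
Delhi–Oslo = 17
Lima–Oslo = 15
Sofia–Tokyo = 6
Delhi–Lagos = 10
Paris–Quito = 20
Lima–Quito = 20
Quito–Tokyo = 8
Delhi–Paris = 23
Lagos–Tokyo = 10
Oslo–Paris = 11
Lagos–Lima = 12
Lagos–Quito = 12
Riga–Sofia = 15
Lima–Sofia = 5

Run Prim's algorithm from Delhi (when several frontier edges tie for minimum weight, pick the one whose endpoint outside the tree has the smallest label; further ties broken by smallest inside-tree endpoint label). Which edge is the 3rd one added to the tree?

Prim, starting at Delhi.
Step 1: cheapest edge leaving the tree is Delhi–Lagos (10); add Lagos.
Step 2: cheapest edge leaving the tree is Lagos–Tokyo (10); add Tokyo.
Step 3: cheapest edge leaving the tree is Sofia–Tokyo (6); add Sofia.
Step 4: cheapest edge leaving the tree is Lima–Sofia (5); add Lima.
Step 5: cheapest edge leaving the tree is Quito–Tokyo (8); add Quito.
Step 6: cheapest edge leaving the tree is Delhi–Riga (13); add Riga.
Step 7: cheapest edge leaving the tree is Paris–Sofia (14); add Paris.
Step 8: cheapest edge leaving the tree is Oslo–Paris (11); add Oslo.
The 3rd edge added is Sofia–Tokyo.

Sofia-Tokyo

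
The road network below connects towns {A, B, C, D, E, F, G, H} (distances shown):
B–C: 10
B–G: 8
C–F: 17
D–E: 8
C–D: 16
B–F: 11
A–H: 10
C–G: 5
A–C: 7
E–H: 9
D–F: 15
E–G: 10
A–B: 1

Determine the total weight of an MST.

51

Kruskal: consider edges lightest-first.
A–B (1): add — endpoints in different components.
C–G (5): add — endpoints in different components.
A–C (7): add — endpoints in different components.
B–G (8): skip — B and G already connected.
D–E (8): add — endpoints in different components.
E–H (9): add — endpoints in different components.
A–H (10): add — endpoints in different components.
B–C (10): skip — B and C already connected.
E–G (10): skip — E and G already connected.
B–F (11): add — endpoints in different components.
MST edges: A–B, C–G, A–C, D–E, E–H, A–H, B–F; total weight 1+5+7+8+9+10+11 = 51.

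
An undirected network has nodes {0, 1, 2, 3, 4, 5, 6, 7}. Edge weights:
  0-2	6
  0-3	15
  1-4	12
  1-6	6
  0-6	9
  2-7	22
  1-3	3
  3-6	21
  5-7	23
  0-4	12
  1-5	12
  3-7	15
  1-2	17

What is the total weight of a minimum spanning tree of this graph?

Sort edges by weight, then run Kruskal:
1-3 (3): add — endpoints in different components.
0-2 (6): add — endpoints in different components.
1-6 (6): add — endpoints in different components.
0-6 (9): add — endpoints in different components.
0-4 (12): add — endpoints in different components.
1-4 (12): skip — 1 and 4 already connected.
1-5 (12): add — endpoints in different components.
0-3 (15): skip — 0 and 3 already connected.
3-7 (15): add — endpoints in different components.
MST edges: 1-3, 0-2, 1-6, 0-6, 0-4, 1-5, 3-7; total weight 3+6+6+9+12+12+15 = 63.

63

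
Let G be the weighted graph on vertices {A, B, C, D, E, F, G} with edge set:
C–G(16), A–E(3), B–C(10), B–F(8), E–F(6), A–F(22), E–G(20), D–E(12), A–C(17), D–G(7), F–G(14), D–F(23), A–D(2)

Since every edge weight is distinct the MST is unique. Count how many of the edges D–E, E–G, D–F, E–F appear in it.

1

Kruskal's algorithm — process edges by increasing weight (ties by edge label):
A–D (2): add. Components now {A,D} {B} {C} {E} {F} {G}
A–E (3): add. Components now {A,D,E} {B} {C} {F} {G}
E–F (6): add. Components now {A,D,E,F} {B} {C} {G}
D–G (7): add. Components now {A,D,E,F,G} {B} {C}
B–F (8): add. Components now {A,B,D,E,F,G} {C}
B–C (10): add. Components now {A,B,C,D,E,F,G}
MST edge set: {A–D, A–E, E–F, D–G, B–F, B–C}.
Of the listed edges, {E–F} are in the MST → 1.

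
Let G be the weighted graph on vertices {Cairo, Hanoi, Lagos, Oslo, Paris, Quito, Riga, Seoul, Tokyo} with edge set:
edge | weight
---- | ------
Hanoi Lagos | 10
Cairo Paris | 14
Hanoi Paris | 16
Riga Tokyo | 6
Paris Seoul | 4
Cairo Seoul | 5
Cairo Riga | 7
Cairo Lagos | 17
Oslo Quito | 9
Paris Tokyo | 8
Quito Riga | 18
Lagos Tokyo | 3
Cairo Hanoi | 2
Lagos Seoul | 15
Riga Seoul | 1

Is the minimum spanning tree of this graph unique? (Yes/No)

Sort edges by weight, then run Kruskal:
Riga Seoul (1): add — endpoints in different components.
Cairo Hanoi (2): add — endpoints in different components.
Lagos Tokyo (3): add — endpoints in different components.
Paris Seoul (4): add — endpoints in different components.
Cairo Seoul (5): add — endpoints in different components.
Riga Tokyo (6): add — endpoints in different components.
Cairo Riga (7): skip — Riga and Cairo already connected.
Paris Tokyo (8): skip — Paris and Tokyo already connected.
Oslo Quito (9): add — endpoints in different components.
Hanoi Lagos (10): skip — Hanoi and Lagos already connected.
Cairo Paris (14): skip — Paris and Cairo already connected.
Lagos Seoul (15): skip — Seoul and Lagos already connected.
Hanoi Paris (16): skip — Paris and Hanoi already connected.
Cairo Lagos (17): skip — Lagos and Cairo already connected.
Quito Riga (18): add — endpoints in different components.
Every non-tree edge has weight strictly greater than the heaviest edge on the tree path between its endpoints, so the MST is unique.

Yes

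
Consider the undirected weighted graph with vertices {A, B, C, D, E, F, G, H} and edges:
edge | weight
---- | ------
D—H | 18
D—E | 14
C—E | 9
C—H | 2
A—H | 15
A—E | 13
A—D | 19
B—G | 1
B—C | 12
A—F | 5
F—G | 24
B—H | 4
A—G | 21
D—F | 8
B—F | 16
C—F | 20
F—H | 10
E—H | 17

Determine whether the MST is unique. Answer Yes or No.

Sort edges by weight, then run Kruskal:
B—G (1): add — endpoints in different components.
C—H (2): add — endpoints in different components.
B—H (4): add — endpoints in different components.
A—F (5): add — endpoints in different components.
D—F (8): add — endpoints in different components.
C—E (9): add — endpoints in different components.
F—H (10): add — endpoints in different components.
Every non-tree edge has weight strictly greater than the heaviest edge on the tree path between its endpoints, so the MST is unique.

Yes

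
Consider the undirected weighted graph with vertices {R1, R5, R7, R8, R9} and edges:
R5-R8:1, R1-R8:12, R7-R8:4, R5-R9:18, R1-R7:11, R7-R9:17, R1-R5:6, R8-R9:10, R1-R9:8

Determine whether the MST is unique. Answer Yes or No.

Kruskal: consider edges lightest-first.
R5-R8 (1): add. Components now {R9} {R1} {R7} {R5,R8}
R7-R8 (4): add. Components now {R9} {R1} {R5,R7,R8}
R1-R5 (6): add. Components now {R9} {R1,R5,R7,R8}
R1-R9 (8): add. Components now {R1,R5,R7,R8,R9}
Every non-tree edge has weight strictly greater than the heaviest edge on the tree path between its endpoints, so the MST is unique.

Yes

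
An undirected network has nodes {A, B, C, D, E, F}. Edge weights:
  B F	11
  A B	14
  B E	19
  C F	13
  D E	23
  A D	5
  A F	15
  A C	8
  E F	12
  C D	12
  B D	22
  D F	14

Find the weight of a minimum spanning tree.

Grow the tree from A using Prim:
Step 1: cheapest edge leaving the tree is A D (5); add D.
Step 2: cheapest edge leaving the tree is A C (8); add C.
Step 3: cheapest edge leaving the tree is C F (13); add F.
Step 4: cheapest edge leaving the tree is B F (11); add B.
Step 5: cheapest edge leaving the tree is E F (12); add E.
MST edges: A D, A C, C F, B F, E F; total weight 5+8+13+11+12 = 49.

49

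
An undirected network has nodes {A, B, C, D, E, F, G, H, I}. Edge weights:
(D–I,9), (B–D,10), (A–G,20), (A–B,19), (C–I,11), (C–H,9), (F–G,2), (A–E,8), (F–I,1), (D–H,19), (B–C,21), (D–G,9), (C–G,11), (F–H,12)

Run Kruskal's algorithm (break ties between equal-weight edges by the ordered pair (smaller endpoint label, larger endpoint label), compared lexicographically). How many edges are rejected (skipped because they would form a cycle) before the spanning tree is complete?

Kruskal: consider edges lightest-first.
F–I (1): add — endpoints in different components.
F–G (2): add — endpoints in different components.
A–E (8): add — endpoints in different components.
C–H (9): add — endpoints in different components.
D–G (9): add — endpoints in different components.
D–I (9): skip — D and I already connected.
B–D (10): add — endpoints in different components.
C–G (11): add — endpoints in different components.
C–I (11): skip — C and I already connected.
F–H (12): skip — F and H already connected.
A–B (19): add — endpoints in different components.
Edges rejected before the tree was complete: 3.

3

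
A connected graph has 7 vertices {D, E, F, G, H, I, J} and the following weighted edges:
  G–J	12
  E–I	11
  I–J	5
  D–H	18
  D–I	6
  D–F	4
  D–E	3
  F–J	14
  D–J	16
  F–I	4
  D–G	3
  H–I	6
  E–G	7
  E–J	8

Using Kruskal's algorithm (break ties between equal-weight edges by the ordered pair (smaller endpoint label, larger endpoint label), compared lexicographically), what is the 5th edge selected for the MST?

I-J

Kruskal: consider edges lightest-first.
D–E (3): add. Components now {D,E} {F} {G} {H} {I} {J}
D–G (3): add. Components now {D,E,G} {F} {H} {I} {J}
D–F (4): add. Components now {D,E,F,G} {H} {I} {J}
F–I (4): add. Components now {D,E,F,G,I} {H} {J}
I–J (5): add. Components now {D,E,F,G,I,J} {H}
D–I (6): skip — D and I already connected.
H–I (6): add. Components now {D,E,F,G,H,I,J}
The 5th edge added is I–J.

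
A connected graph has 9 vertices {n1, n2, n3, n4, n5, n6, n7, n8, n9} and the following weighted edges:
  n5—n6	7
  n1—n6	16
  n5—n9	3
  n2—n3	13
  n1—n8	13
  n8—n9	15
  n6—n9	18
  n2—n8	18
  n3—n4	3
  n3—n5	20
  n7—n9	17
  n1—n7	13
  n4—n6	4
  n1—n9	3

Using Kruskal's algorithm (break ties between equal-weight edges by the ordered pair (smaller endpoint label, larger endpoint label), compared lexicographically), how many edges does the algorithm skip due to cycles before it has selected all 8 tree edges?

0

Kruskal's algorithm — process edges by increasing weight (ties by edge label):
n1—n9 (3): add — endpoints in different components.
n3—n4 (3): add — endpoints in different components.
n5—n9 (3): add — endpoints in different components.
n4—n6 (4): add — endpoints in different components.
n5—n6 (7): add — endpoints in different components.
n1—n7 (13): add — endpoints in different components.
n1—n8 (13): add — endpoints in different components.
n2—n3 (13): add — endpoints in different components.
Edges rejected before the tree was complete: 0.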